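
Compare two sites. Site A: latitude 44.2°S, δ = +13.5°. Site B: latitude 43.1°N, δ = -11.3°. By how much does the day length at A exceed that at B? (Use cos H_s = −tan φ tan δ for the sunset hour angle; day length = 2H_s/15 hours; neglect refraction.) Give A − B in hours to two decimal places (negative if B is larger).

-0.36 h

A: H_s = arccos(−tan -44.2° · tan 13.5°) = 76.50°, so 2H_s/15 = 10.2000 h.
B: H_s = arccos(−tan 43.1° · tan -11.3°) = 79.22°, so 2H_s/15 = 10.5627 h.
A − B = 10.2000 − 10.5627 = -0.3627 h.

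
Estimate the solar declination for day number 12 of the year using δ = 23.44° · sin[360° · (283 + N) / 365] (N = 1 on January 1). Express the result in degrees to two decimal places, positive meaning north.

-21.89°

360 × (283 + 12) / 365 = 290.959°; sin(290.959°) = -0.9338.
δ = 23.44 × -0.9338 = -21.888° ≈ -21.89°.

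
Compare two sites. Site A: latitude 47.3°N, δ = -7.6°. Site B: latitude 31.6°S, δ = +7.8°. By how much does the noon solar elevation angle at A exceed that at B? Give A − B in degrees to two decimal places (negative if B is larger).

A: 90° − |47.3 − (-7.6)| = 35.10°.
B: 90° − |-31.6 − (7.8)| = 50.60°.
A − B = 35.10 − 50.60 = -15.50°.

-15.50°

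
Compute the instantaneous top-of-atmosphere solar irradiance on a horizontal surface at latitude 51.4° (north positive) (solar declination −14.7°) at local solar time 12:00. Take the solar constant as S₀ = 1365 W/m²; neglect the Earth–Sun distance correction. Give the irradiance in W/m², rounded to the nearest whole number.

Hour angle H = 15° × (12 − 12) = 0.00°.
With φ = 51.4°, δ = -14.7°, H = 0.00°: sin φ sin δ = -0.1983, cos φ cos δ cos H = 0.6035, so cos θ_z = 0.4052.
Top-of-atmosphere irradiance = S₀ cos θ_z = 1365 × 0.4052 = 553.10 W/m².

553 W/m²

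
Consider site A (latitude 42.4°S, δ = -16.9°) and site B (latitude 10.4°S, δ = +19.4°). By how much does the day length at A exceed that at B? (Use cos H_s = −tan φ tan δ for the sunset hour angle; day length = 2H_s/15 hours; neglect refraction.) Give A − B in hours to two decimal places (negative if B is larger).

+2.64 h

A: H_s = arccos(−tan -42.4° · tan -16.9°) = 106.11°, so 2H_s/15 = 14.1480 h.
B: H_s = arccos(−tan -10.4° · tan 19.4°) = 86.29°, so 2H_s/15 = 11.5053 h.
A − B = 14.1480 − 11.5053 = 2.6427 h.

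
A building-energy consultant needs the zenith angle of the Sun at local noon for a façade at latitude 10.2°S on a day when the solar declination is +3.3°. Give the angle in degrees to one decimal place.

At local solar noon the hour angle is zero, so the zenith angle is |φ − δ| = |-10.2° − (3.3°)| = 13.5°.

13.5°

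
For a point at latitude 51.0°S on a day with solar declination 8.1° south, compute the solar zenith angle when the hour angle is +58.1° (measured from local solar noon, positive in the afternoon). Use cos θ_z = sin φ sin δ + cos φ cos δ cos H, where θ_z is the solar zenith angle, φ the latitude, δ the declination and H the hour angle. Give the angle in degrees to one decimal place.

64.0°

cos θ_z = sin φ sin δ + cos φ cos δ cos H = (-0.7771)(-0.1409) + (0.6293)(0.9900)(0.5284) = 0.4387.
θ_z = arccos(0.4387) = 63.98°.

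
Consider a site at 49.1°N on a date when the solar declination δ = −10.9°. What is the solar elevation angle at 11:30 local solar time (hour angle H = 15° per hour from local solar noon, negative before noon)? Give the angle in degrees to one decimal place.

29.6°

Hour angle H = 15° × (11.5 − 12) = -7.50°.
With φ = 49.1°, δ = -10.9°, H = -7.50°: sin φ sin δ = -0.1429, cos φ cos δ cos H = 0.6374, so cos θ_z = 0.4945.
θ_z = arccos(0.4945) = 60.36°, so the elevation is 90° − 60.36° = 29.64°.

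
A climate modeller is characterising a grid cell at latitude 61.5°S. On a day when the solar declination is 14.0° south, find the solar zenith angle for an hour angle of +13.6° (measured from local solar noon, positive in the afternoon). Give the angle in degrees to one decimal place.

cos θ_z = sin φ sin δ + cos φ cos δ cos H = (-0.8788)(-0.2419) + (0.4772)(0.9703)(0.9720) = 0.6626.
θ_z = arccos(0.6626) = 48.50°.

48.5°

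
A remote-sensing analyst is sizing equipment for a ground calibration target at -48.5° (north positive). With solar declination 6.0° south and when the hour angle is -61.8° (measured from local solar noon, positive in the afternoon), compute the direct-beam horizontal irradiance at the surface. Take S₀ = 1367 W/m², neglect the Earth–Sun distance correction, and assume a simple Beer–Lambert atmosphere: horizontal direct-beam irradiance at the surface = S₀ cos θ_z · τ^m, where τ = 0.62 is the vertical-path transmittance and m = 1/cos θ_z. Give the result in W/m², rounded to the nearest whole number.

With φ = -48.5°, δ = -6.0°, H = -61.80°: sin φ sin δ = 0.0783, cos φ cos δ cos H = 0.3114, so cos θ_z = 0.3897.
Air mass m = 1/cos θ_z = 1/0.3897 = 2.566; τ^m = 0.62^2.566 = 0.2933.
Surface direct beam = 1367 × 0.3897 × 0.2933 = 156.25 W/m².

156 W/m²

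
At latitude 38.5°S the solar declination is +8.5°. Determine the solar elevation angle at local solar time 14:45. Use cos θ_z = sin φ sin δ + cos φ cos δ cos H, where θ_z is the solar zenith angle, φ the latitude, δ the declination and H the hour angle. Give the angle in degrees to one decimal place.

29.3°

Hour angle H = 15° × (14.75 − 12) = 41.25°.
cos θ_z = sin(-38.5°) sin(8.5°) + cos(-38.5°) cos(8.5°) cos(41.25°) = -0.0920 + 0.5819 = 0.4899.
θ_z = arccos(0.4899) = 60.67°, so the elevation is 90° − 60.67° = 29.33°.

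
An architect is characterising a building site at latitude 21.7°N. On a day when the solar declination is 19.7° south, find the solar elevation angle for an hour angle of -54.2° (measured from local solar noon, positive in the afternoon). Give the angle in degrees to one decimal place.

cos θ_z = sin(21.7°) sin(-19.7°) + cos(21.7°) cos(-19.7°) cos(-54.20°) = -0.1246 + 0.5117 = 0.3871.
θ_z = arccos(0.3871) = 67.23°, so the elevation is 90° − 67.23° = 22.77°.

22.8°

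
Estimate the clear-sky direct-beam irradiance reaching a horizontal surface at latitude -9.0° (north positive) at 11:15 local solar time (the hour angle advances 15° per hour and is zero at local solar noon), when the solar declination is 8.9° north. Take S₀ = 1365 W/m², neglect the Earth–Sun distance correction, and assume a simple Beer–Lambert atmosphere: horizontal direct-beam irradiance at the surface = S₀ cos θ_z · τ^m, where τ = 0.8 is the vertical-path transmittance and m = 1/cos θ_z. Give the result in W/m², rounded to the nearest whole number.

Hour angle H = 15° × (11.25 − 12) = -11.25°.
cos θ_z = sin φ sin δ + cos φ cos δ cos H = (-0.1564)(0.1547) + (0.9877)(0.9880)(0.9808) = 0.9329.
Air mass m = 1/cos θ_z = 1/0.9329 = 1.072; τ^m = 0.8^1.072 = 0.7872.
Surface direct beam = 1365 × 0.9329 × 0.7872 = 1002.43 W/m².

1002 W/m²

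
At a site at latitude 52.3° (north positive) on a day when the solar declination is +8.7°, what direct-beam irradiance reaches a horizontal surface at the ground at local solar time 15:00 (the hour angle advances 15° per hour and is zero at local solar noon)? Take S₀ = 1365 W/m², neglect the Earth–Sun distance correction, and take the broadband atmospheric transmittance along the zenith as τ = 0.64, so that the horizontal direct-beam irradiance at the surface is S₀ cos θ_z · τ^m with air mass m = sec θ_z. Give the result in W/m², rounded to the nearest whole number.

330 W/m²

Hour angle H = 15° × (15 − 12) = 45.00°.
cos θ_z = sin φ sin δ + cos φ cos δ cos H = (0.7912)(0.1513) + (0.6115)(0.9885)(0.7071) = 0.5471.
Air mass m = 1/cos θ_z = 1/0.5471 = 1.828; τ^m = 0.64^1.828 = 0.4423.
Surface direct beam = 1365 × 0.5471 × 0.4423 = 330.31 W/m².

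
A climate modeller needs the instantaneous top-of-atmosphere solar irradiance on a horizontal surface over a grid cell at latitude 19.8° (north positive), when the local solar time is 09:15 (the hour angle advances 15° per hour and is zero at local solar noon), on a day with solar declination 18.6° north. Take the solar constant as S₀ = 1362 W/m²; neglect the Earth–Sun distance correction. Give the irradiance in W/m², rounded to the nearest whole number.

Hour angle H = 15° × (9.25 − 12) = -41.25°.
cos θ_z = sin(19.8°) sin(18.6°) + cos(19.8°) cos(18.6°) cos(-41.25°) = 0.1080 + 0.6704 = 0.7784.
Top-of-atmosphere irradiance = S₀ cos θ_z = 1362 × 0.7784 = 1060.18 W/m².

1060 W/m²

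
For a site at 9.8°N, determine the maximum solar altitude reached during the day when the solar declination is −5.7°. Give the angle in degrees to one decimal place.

74.5°

At local solar noon the hour angle is zero, so the elevation is 90° − |φ − δ| = 90° − |9.8° − (-5.7°)| = 90° − 15.5° = 74.5°.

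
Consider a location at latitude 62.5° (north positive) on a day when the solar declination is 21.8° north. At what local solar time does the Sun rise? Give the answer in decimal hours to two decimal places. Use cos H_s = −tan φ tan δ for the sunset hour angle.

2.65 h

−tan φ tan δ = −(1.9210)(0.4000) = -0.7684; H_s = arccos(-0.7684) = 140.21°.
Sunrise is at 12 − H_s/15 = 12 − 9.347 = 2.653 h local solar time.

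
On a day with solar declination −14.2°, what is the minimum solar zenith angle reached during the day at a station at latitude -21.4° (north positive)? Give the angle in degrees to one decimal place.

At local solar noon the hour angle is zero, so the zenith angle is |φ − δ| = |-21.4° − (-14.2°)| = 7.2°.

7.2°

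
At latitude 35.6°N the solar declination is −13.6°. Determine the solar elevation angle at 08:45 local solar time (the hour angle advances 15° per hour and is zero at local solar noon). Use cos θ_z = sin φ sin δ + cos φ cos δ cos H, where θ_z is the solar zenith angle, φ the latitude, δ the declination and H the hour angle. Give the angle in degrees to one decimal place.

22.6°

Hour angle H = 15° × (8.75 − 12) = -48.75°.
cos θ_z = sin φ sin δ + cos φ cos δ cos H = (0.5821)(-0.2351) + (0.8131)(0.9720)(0.6593) = 0.3842.
θ_z = arccos(0.3842) = 67.41°, so the elevation is 90° − 67.41° = 22.59°.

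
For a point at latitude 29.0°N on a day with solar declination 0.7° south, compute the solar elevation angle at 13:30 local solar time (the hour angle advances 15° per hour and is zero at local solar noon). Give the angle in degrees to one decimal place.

Hour angle H = 15° × (13.5 − 12) = 22.50°.
With φ = 29.0°, δ = -0.7°, H = 22.50°: sin φ sin δ = -0.0059, cos φ cos δ cos H = 0.8080, so cos θ_z = 0.8021.
θ_z = arccos(0.8021) = 36.67°, so the elevation is 90° − 36.67° = 53.33°.

53.3°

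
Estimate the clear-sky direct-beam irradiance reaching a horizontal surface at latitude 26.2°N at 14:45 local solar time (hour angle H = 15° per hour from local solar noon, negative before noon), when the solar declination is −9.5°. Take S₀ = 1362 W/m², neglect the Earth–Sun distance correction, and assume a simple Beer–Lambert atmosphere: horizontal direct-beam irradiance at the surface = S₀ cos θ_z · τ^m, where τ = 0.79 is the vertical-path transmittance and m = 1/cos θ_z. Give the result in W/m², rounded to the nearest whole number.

542 W/m²

Hour angle H = 15° × (14.75 − 12) = 41.25°.
With φ = 26.2°, δ = -9.5°, H = 41.25°: sin φ sin δ = -0.0729, cos φ cos δ cos H = 0.6653, so cos θ_z = 0.5924.
Air mass m = 1/cos θ_z = 1/0.5924 = 1.688; τ^m = 0.79^1.688 = 0.6717.
Surface direct beam = 1362 × 0.5924 × 0.6717 = 541.96 W/m².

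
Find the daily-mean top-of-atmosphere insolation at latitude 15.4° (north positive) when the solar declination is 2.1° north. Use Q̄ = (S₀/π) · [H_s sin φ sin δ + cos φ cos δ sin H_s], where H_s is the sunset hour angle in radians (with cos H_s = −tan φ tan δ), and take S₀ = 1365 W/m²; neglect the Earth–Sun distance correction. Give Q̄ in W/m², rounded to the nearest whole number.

425 W/m²

−tan φ tan δ = −(0.2754)(0.0367) = -0.0101; H_s = arccos(-0.0101) = 90.58°. In radians, H_s = 1.5809.
H_s sin φ sin δ = 1.5809 × 0.2656 × 0.0366 = 0.0154.
cos φ cos δ sin H_s = 0.9641 × 0.9993 × 0.9999 = 0.9633.
Q̄ = (1365/π) × (0.0154 + 0.9633) = 434.49 × 0.9787 = 425.24 W/m².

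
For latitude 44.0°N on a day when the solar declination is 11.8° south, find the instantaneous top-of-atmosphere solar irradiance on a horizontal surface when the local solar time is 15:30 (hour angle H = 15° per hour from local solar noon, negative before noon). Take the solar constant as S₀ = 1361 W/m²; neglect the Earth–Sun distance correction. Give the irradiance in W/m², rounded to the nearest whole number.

Hour angle H = 15° × (15.5 − 12) = 52.50°.
cos θ_z = sin φ sin δ + cos φ cos δ cos H = (0.6947)(-0.2045) + (0.7193)(0.9789)(0.6088) = 0.2866.
Top-of-atmosphere irradiance = S₀ cos θ_z = 1361 × 0.2866 = 390.06 W/m².

390 W/m²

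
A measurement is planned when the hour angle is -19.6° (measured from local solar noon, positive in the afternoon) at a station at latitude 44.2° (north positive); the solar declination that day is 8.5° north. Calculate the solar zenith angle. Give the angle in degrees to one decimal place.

With φ = 44.2°, δ = 8.5°, H = -19.60°: sin φ sin δ = 0.1030, cos φ cos δ cos H = 0.6680, so cos θ_z = 0.7710.
θ_z = arccos(0.7710) = 39.56°.

39.6°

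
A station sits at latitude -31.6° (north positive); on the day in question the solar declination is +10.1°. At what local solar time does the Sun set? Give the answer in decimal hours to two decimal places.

17.58 h

cos H_s = −tan(-31.6°) · tan(10.1°) = 0.1096, so H_s = arccos(0.1096) = 83.71°.
Sunset is at 12 + H_s/15 = 12 + 5.581 = 17.581 h local solar time.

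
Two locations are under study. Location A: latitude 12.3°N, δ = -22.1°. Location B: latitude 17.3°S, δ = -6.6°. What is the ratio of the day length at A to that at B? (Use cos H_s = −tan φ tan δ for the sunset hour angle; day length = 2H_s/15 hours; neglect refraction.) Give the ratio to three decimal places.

0.922

A: H_s = arccos(−tan 12.3° · tan -22.1°) = 84.92°, so 2H_s/15 = 11.3227 h.
B: H_s = arccos(−tan -17.3° · tan -6.6°) = 92.07°, so 2H_s/15 = 12.2760 h.
Ratio A/B = 11.3227 / 12.2760 = 0.9223.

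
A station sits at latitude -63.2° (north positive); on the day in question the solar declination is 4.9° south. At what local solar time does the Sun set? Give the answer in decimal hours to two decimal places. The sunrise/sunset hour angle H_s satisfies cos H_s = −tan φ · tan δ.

18.65 h

The sunset hour angle satisfies cos H_s = −tan φ tan δ = -0.1697, giving H_s = 99.77°.
Sunset is at 12 + H_s/15 = 12 + 6.651 = 18.651 h local solar time.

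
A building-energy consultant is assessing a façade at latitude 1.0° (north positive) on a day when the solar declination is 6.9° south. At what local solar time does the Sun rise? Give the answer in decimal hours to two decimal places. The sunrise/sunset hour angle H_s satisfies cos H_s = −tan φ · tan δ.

The sunset hour angle satisfies cos H_s = −tan φ tan δ = 0.0021, giving H_s = 89.88°.
Sunrise is at 12 − H_s/15 = 12 − 5.992 = 6.008 h local solar time.

6.01 h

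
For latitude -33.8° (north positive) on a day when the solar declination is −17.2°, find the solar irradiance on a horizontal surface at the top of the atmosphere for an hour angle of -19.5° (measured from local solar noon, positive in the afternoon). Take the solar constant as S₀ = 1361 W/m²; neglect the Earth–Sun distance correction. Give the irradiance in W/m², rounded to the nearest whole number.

cos θ_z = sin(-33.8°) sin(-17.2°) + cos(-33.8°) cos(-17.2°) cos(-19.50°) = 0.1645 + 0.7483 = 0.9128.
Top-of-atmosphere irradiance = S₀ cos θ_z = 1361 × 0.9128 = 1242.32 W/m².

1242 W/m²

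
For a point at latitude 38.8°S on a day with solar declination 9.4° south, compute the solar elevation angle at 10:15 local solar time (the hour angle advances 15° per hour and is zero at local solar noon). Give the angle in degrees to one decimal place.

Hour angle H = 15° × (10.25 − 12) = -26.25°.
With φ = -38.8°, δ = -9.4°, H = -26.25°: sin φ sin δ = 0.1023, cos φ cos δ cos H = 0.6896, so cos θ_z = 0.7919.
θ_z = arccos(0.7919) = 37.64°, so the elevation is 90° − 37.64° = 52.36°.

52.4°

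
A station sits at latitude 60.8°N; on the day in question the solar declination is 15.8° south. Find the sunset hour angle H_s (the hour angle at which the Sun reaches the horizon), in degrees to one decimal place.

The sunset hour angle satisfies cos H_s = −tan φ tan δ = 0.5063, giving H_s = 59.58°.

59.6°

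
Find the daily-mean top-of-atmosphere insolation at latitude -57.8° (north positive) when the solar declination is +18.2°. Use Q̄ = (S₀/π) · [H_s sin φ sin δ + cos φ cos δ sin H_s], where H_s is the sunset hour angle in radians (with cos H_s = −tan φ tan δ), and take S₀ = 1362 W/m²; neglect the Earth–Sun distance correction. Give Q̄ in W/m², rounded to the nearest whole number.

The sunset hour angle satisfies cos H_s = −tan φ tan δ = 0.5221, giving H_s = 58.53°. In radians, H_s = 1.0215.
H_s sin φ sin δ = 1.0215 × -0.8462 × 0.3123 = -0.2700.
cos φ cos δ sin H_s = 0.5329 × 0.9500 × 0.8529 = 0.4318.
Q̄ = (1362/π) × (-0.2700 + 0.4318) = 433.54 × 0.1618 = 70.15 W/m².

70 W/m²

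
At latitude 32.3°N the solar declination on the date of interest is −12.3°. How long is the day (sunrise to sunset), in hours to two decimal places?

The sunset hour angle satisfies cos H_s = −tan φ tan δ = 0.1378, giving H_s = 82.08°.
Day length = 2 H_s / 15° h⁻¹ = 164.16° / 15 = 10.944 h.

10.94 hours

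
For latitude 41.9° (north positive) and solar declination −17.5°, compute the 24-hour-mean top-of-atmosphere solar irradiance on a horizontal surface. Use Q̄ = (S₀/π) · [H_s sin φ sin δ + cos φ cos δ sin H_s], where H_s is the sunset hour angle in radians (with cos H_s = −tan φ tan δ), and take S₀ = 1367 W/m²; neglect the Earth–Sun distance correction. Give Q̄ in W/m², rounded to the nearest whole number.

184 W/m²

cos H_s = −tan(41.9°) · tan(-17.5°) = 0.2829, so H_s = arccos(0.2829) = 73.57°. In radians, H_s = 1.2840.
H_s sin φ sin δ = 1.2840 × 0.6678 × -0.3007 = -0.2578.
cos φ cos δ sin H_s = 0.7443 × 0.9537 × 0.9592 = 0.6809.
Q̄ = (1367/π) × (-0.2578 + 0.6809) = 435.13 × 0.4231 = 184.10 W/m².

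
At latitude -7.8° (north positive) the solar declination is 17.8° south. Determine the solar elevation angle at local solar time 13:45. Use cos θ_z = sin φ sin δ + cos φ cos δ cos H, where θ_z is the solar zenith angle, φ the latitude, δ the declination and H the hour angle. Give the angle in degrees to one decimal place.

62.6°

Hour angle H = 15° × (13.75 − 12) = 26.25°.
cos θ_z = sin(-7.8°) sin(-17.8°) + cos(-7.8°) cos(-17.8°) cos(26.25°) = 0.0415 + 0.8460 = 0.8875.
θ_z = arccos(0.8875) = 27.44°, so the elevation is 90° − 27.44° = 62.56°.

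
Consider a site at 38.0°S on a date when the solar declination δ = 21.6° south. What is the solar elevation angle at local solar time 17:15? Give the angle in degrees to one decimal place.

Hour angle H = 15° × (17.25 − 12) = 78.75°.
cos θ_z = sin φ sin δ + cos φ cos δ cos H = (-0.6157)(-0.3681) + (0.7880)(0.9298)(0.1951) = 0.3696.
θ_z = arccos(0.3696) = 68.31°, so the elevation is 90° − 68.31° = 21.69°.

21.7°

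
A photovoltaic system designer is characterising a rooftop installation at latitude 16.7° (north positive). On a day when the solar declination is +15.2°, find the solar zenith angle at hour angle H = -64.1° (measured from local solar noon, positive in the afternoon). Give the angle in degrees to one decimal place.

With φ = 16.7°, δ = 15.2°, H = -64.10°: sin φ sin δ = 0.0753, cos φ cos δ cos H = 0.4037, so cos θ_z = 0.4790.
θ_z = arccos(0.4790) = 61.38°.

61.4°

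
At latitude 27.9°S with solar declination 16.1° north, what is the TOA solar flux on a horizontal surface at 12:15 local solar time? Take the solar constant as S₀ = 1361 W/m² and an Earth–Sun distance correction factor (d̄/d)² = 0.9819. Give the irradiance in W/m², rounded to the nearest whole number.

959 W/m²

Hour angle H = 15° × (12.25 − 12) = 3.75°.
cos θ_z = sin(-27.9°) sin(16.1°) + cos(-27.9°) cos(16.1°) cos(3.75°) = -0.1298 + 0.8473 = 0.7175.
Top-of-atmosphere irradiance = S₀ (d̄/d)² cos θ_z = 1361 × 0.9819 × 0.7175 = 958.84 W/m².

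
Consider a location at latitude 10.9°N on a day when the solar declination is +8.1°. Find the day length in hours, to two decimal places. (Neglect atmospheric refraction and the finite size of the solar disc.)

−tan φ tan δ = −(0.1926)(0.1423) = -0.0274; H_s = arccos(-0.0274) = 91.57°.
Day length = 2 H_s / 15° h⁻¹ = 183.14° / 15 = 12.209 h.

12.21 hours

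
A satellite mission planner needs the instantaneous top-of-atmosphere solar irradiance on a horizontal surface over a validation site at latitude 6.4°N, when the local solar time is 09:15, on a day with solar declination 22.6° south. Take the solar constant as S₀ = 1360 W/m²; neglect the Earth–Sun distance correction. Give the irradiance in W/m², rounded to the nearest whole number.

Hour angle H = 15° × (9.25 − 12) = -41.25°.
With φ = 6.4°, δ = -22.6°, H = -41.25°: sin φ sin δ = -0.0428, cos φ cos δ cos H = 0.6898, so cos θ_z = 0.6470.
Top-of-atmosphere irradiance = S₀ cos θ_z = 1360 × 0.6470 = 879.92 W/m².

880 W/m²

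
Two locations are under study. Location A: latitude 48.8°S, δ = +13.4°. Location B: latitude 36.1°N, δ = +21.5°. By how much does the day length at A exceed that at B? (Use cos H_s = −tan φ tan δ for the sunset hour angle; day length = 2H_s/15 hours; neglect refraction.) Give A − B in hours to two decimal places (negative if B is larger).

A: H_s = arccos(−tan -48.8° · tan 13.4°) = 74.21°, so 2H_s/15 = 9.8947 h.
B: H_s = arccos(−tan 36.1° · tan 21.5°) = 106.69°, so 2H_s/15 = 14.2253 h.
A − B = 9.8947 − 14.2253 = -4.3306 h.

-4.33 h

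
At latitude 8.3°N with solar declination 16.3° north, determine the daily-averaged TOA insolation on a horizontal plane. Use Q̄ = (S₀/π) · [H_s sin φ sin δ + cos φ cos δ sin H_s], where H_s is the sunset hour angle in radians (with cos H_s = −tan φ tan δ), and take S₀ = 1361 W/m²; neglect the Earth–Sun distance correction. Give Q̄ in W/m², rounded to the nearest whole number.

−tan φ tan δ = −(0.1459)(0.2924) = -0.0427; H_s = arccos(-0.0427) = 92.45°. In radians, H_s = 1.6136.
H_s sin φ sin δ = 1.6136 × 0.1444 × 0.2807 = 0.0654.
cos φ cos δ sin H_s = 0.9895 × 0.9598 × 0.9991 = 0.9489.
Q̄ = (1361/π) × (0.0654 + 0.9489) = 433.22 × 1.0143 = 439.42 W/m².

439 W/m²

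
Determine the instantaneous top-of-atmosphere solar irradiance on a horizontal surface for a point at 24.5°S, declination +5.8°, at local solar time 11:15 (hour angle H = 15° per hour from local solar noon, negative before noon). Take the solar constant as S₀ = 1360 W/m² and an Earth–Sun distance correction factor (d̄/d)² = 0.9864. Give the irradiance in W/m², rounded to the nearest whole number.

Hour angle H = 15° × (11.25 − 12) = -11.25°.
With φ = -24.5°, δ = 5.8°, H = -11.25°: sin φ sin δ = -0.0419, cos φ cos δ cos H = 0.8879, so cos θ_z = 0.8460.
Top-of-atmosphere irradiance = S₀ (d̄/d)² cos θ_z = 1360 × 0.9864 × 0.8460 = 1134.91 W/m².

1135 W/m²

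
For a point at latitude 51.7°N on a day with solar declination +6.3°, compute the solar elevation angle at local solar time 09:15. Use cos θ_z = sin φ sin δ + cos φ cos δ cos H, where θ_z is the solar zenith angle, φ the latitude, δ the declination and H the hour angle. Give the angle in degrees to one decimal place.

33.3°

Hour angle H = 15° × (9.25 − 12) = -41.25°.
With φ = 51.7°, δ = 6.3°, H = -41.25°: sin φ sin δ = 0.0861, cos φ cos δ cos H = 0.4632, so cos θ_z = 0.5493.
θ_z = arccos(0.5493) = 56.68°, so the elevation is 90° − 56.68° = 33.32°.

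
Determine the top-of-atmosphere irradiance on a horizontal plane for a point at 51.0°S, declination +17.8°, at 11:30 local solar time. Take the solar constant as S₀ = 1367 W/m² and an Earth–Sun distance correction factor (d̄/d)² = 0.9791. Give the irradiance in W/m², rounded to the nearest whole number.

Hour angle H = 15° × (11.5 − 12) = -7.50°.
cos θ_z = sin φ sin δ + cos φ cos δ cos H = (-0.7771)(0.3057) + (0.6293)(0.9521)(0.9914) = 0.3564.
Top-of-atmosphere irradiance = S₀ (d̄/d)² cos θ_z = 1367 × 0.9791 × 0.3564 = 477.02 W/m².

477 W/m²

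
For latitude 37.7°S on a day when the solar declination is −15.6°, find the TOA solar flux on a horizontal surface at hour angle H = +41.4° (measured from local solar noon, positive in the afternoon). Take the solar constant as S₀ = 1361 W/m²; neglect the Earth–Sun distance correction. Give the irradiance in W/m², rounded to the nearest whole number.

cos θ_z = sin(-37.7°) sin(-15.6°) + cos(-37.7°) cos(-15.6°) cos(41.40°) = 0.1645 + 0.5716 = 0.7361.
Top-of-atmosphere irradiance = S₀ cos θ_z = 1361 × 0.7361 = 1001.83 W/m².

1002 W/m²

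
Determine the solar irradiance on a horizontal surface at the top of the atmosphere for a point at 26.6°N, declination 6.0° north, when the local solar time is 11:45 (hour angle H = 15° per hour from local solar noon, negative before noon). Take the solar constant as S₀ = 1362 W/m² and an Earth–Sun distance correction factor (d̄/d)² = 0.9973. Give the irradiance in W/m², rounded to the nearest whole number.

Hour angle H = 15° × (11.75 − 12) = -3.75°.
cos θ_z = sin(26.6°) sin(6.0°) + cos(26.6°) cos(6.0°) cos(-3.75°) = 0.0468 + 0.8874 = 0.9342.
Top-of-atmosphere irradiance = S₀ (d̄/d)² cos θ_z = 1362 × 0.9973 × 0.9342 = 1268.94 W/m².

1269 W/m²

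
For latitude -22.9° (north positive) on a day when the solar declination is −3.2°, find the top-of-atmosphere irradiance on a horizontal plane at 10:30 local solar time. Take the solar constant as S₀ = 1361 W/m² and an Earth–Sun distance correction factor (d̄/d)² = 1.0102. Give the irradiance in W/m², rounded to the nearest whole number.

1198 W/m²

Hour angle H = 15° × (10.5 − 12) = -22.50°.
cos θ_z = sin φ sin δ + cos φ cos δ cos H = (-0.3891)(-0.0558) + (0.9212)(0.9984)(0.9239) = 0.8714.
Top-of-atmosphere irradiance = S₀ (d̄/d)² cos θ_z = 1361 × 1.0102 × 0.8714 = 1198.07 W/m².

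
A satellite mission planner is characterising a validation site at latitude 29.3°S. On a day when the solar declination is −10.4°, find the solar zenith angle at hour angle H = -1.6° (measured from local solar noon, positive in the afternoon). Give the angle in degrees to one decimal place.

With φ = -29.3°, δ = -10.4°, H = -1.60°: sin φ sin δ = 0.0883, cos φ cos δ cos H = 0.8574, so cos θ_z = 0.9457.
θ_z = arccos(0.9457) = 18.97°.

19.0°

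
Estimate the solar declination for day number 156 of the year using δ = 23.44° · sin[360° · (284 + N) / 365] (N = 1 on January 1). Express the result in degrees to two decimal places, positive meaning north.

+22.53°

360 × (284 + 156) / 365 = 433.973°; sin(433.973°) = 0.9611.
δ = 23.44 × 0.9611 = 22.528° ≈ +22.53°.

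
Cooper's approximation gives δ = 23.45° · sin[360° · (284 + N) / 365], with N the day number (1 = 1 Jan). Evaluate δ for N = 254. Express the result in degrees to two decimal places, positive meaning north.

360 × (284 + 254) / 365 = 530.630°; sin(530.630°) = 0.1628.
δ = 23.45 × 0.1628 = 3.818° ≈ +3.82°.

+3.82°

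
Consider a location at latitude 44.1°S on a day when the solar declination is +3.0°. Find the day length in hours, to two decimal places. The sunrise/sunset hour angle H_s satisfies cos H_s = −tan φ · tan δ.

11.61 hours

cos H_s = −tan(-44.1°) · tan(3.0°) = 0.0508, so H_s = arccos(0.0508) = 87.09°.
Day length = 2 H_s / 15° h⁻¹ = 174.18° / 15 = 11.612 h.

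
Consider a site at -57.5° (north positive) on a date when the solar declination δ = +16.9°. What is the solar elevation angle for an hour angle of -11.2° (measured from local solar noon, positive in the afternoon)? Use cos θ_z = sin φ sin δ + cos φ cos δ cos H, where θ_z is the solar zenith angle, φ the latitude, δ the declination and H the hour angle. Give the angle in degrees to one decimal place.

15.0°

cos θ_z = sin(-57.5°) sin(16.9°) + cos(-57.5°) cos(16.9°) cos(-11.20°) = -0.2452 + 0.5043 = 0.2591.
θ_z = arccos(0.2591) = 74.98°, so the elevation is 90° − 74.98° = 15.02°.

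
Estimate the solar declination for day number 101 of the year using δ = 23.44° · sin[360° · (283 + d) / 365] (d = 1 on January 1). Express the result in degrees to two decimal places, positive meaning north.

+7.53°

360 × (283 + 101) / 365 = 378.740°; sin(378.740°) = 0.3213.
δ = 23.44 × 0.3213 = 7.531° ≈ +7.53°.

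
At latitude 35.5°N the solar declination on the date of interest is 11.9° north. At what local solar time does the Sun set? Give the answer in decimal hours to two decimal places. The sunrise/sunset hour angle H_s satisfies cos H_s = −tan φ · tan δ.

The sunset hour angle satisfies cos H_s = −tan φ tan δ = -0.1503, giving H_s = 98.64°.
Sunset is at 12 + H_s/15 = 12 + 6.576 = 18.576 h local solar time.

18.58 h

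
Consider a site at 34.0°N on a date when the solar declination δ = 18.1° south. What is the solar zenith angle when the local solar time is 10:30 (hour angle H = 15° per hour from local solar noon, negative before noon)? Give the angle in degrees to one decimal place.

Hour angle H = 15° × (10.5 − 12) = -22.50°.
cos θ_z = sin φ sin δ + cos φ cos δ cos H = (0.5592)(-0.3107) + (0.8290)(0.9505)(0.9239) = 0.5543.
θ_z = arccos(0.5543) = 56.34°.

56.3°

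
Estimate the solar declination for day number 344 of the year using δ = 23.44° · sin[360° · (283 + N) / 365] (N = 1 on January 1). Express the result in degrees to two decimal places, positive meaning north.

360 × (283 + 344) / 365 = 618.411°; sin(618.411°) = -0.9796.
δ = 23.44 × -0.9796 = -22.962° ≈ -22.96°.

-22.96°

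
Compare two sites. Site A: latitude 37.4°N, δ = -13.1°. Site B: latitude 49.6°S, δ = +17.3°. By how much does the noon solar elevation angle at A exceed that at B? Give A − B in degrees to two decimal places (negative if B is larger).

+16.40°

A: 90° − |37.4 − (-13.1)| = 39.50°.
B: 90° − |-49.6 − (17.3)| = 23.10°.
A − B = 39.50 − 23.10 = 16.40°.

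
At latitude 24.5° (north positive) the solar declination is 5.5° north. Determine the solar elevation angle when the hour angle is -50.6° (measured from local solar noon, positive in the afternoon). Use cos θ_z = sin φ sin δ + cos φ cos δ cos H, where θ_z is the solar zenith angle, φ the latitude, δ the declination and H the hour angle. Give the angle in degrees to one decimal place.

cos θ_z = sin φ sin δ + cos φ cos δ cos H = (0.4147)(0.0958) + (0.9100)(0.9954)(0.6347) = 0.6146.
θ_z = arccos(0.6146) = 52.08°, so the elevation is 90° − 52.08° = 37.92°.

37.9°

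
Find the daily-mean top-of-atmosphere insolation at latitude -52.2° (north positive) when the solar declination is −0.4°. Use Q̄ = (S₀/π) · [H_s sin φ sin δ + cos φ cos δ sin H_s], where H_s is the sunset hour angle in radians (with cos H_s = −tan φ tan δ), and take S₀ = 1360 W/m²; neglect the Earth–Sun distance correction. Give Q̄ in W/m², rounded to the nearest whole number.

269 W/m²

cos H_s = −tan(-52.2°) · tan(-0.4°) = -0.0090, so H_s = arccos(-0.0090) = 90.52°. In radians, H_s = 1.5799.
H_s sin φ sin δ = 1.5799 × -0.7902 × -0.0070 = 0.0087.
cos φ cos δ sin H_s = 0.6129 × 1.0000 × 1.0000 = 0.6129.
Q̄ = (1360/π) × (0.0087 + 0.6129) = 432.90 × 0.6216 = 269.09 W/m².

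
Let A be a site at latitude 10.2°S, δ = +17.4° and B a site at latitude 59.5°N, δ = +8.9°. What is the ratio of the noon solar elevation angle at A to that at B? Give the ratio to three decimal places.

1.584

A: 90° − |-10.2 − (17.4)| = 62.40°.
B: 90° − |59.5 − (8.9)| = 39.40°.
Ratio A/B = 62.4000 / 39.4000 = 1.5838.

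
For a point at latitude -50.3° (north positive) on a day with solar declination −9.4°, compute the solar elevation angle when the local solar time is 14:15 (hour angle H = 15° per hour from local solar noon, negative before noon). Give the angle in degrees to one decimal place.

Hour angle H = 15° × (14.25 − 12) = 33.75°.
With φ = -50.3°, δ = -9.4°, H = 33.75°: sin φ sin δ = 0.1257, cos φ cos δ cos H = 0.5240, so cos θ_z = 0.6497.
θ_z = arccos(0.6497) = 49.48°, so the elevation is 90° − 49.48° = 40.52°.

40.5°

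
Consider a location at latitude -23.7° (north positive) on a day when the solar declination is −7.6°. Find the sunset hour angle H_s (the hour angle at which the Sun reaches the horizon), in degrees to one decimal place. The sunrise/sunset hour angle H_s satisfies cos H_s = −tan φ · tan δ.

93.4°

The sunset hour angle satisfies cos H_s = −tan φ tan δ = -0.0586, giving H_s = 93.36°.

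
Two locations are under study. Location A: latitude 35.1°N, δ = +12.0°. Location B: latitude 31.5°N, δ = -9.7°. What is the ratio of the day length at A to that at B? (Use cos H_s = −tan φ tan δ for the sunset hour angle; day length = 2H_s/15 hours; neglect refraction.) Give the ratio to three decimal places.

A: H_s = arccos(−tan 35.1° · tan 12.0°) = 98.59°, so 2H_s/15 = 13.1453 h.
B: H_s = arccos(−tan 31.5° · tan -9.7°) = 83.99°, so 2H_s/15 = 11.1987 h.
Ratio A/B = 13.1453 / 11.1987 = 1.1738.

1.174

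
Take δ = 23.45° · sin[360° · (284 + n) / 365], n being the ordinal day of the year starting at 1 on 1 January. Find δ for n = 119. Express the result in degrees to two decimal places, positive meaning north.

+14.27°

360 × (284 + 119) / 365 = 397.479°; sin(397.479°) = 0.6085.
δ = 23.45 × 0.6085 = 14.269° ≈ +14.27°.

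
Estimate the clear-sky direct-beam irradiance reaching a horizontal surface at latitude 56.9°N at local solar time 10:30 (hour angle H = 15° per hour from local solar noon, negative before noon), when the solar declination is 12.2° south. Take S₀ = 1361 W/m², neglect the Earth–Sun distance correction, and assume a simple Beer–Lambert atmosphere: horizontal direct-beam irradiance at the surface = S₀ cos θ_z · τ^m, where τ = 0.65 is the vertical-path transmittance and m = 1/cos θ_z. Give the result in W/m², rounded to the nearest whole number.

Hour angle H = 15° × (10.5 − 12) = -22.50°.
With φ = 56.9°, δ = -12.2°, H = -22.50°: sin φ sin δ = -0.1770, cos φ cos δ cos H = 0.4931, so cos θ_z = 0.3161.
Air mass m = 1/cos θ_z = 1/0.3161 = 3.164; τ^m = 0.65^3.164 = 0.2559.
Surface direct beam = 1361 × 0.3161 × 0.2559 = 110.09 W/m².

110 W/m²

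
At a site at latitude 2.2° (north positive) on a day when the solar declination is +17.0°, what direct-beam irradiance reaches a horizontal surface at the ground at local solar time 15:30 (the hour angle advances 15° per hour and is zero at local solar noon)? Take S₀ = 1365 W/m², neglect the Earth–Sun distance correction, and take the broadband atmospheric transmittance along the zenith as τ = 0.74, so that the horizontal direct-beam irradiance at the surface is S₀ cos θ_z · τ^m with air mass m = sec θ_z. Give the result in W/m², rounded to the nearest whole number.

Hour angle H = 15° × (15.5 − 12) = 52.50°.
cos θ_z = sin(2.2°) sin(17.0°) + cos(2.2°) cos(17.0°) cos(52.50°) = 0.0112 + 0.5817 = 0.5929.
Air mass m = 1/cos θ_z = 1/0.5929 = 1.687; τ^m = 0.74^1.687 = 0.6017.
Surface direct beam = 1365 × 0.5929 × 0.6017 = 486.96 W/m².

487 W/m²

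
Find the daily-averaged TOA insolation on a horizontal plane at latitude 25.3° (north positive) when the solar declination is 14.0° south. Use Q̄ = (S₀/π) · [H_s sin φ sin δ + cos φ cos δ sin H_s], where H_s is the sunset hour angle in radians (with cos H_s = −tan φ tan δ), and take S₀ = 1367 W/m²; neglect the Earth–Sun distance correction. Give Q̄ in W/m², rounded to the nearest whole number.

314 W/m²

cos H_s = −tan(25.3°) · tan(-14.0°) = 0.1179, so H_s = arccos(0.1179) = 83.23°. In radians, H_s = 1.4526.
H_s sin φ sin δ = 1.4526 × 0.4274 × -0.2419 = -0.1502.
cos φ cos δ sin H_s = 0.9041 × 0.9703 × 0.9930 = 0.8711.
Q̄ = (1367/π) × (-0.1502 + 0.8711) = 435.13 × 0.7209 = 313.69 W/m².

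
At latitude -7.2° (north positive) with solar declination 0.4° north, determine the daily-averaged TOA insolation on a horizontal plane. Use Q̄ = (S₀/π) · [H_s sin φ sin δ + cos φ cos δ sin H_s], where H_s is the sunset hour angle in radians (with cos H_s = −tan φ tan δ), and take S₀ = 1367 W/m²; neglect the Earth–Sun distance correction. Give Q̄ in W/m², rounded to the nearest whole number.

431 W/m²

cos H_s = −tan(-7.2°) · tan(0.4°) = 0.0009, so H_s = arccos(0.0009) = 89.95°. In radians, H_s = 1.5699.
H_s sin φ sin δ = 1.5699 × -0.1253 × 0.0070 = -0.0014.
cos φ cos δ sin H_s = 0.9921 × 1.0000 × 1.0000 = 0.9921.
Q̄ = (1367/π) × (-0.0014 + 0.9921) = 435.13 × 0.9907 = 431.08 W/m².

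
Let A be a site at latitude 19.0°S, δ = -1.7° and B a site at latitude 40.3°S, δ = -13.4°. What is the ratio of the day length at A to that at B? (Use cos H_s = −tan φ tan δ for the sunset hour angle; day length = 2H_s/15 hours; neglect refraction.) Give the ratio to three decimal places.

A: H_s = arccos(−tan -19.0° · tan -1.7°) = 90.59°, so 2H_s/15 = 12.0787 h.
B: H_s = arccos(−tan -40.3° · tan -13.4°) = 101.66°, so 2H_s/15 = 13.5547 h.
Ratio A/B = 12.0787 / 13.5547 = 0.8911.

0.891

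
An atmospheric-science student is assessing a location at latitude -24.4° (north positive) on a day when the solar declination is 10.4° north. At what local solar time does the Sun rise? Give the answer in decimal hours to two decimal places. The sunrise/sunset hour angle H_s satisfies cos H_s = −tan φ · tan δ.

6.32 h

−tan φ tan δ = −(-0.4536)(0.1835) = 0.0832; H_s = arccos(0.0832) = 85.23°.
Sunrise is at 12 − H_s/15 = 12 − 5.682 = 6.318 h local solar time.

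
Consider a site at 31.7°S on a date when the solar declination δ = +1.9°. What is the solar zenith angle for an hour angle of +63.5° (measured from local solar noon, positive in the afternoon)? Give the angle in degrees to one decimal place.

68.8°

cos θ_z = sin φ sin δ + cos φ cos δ cos H = (-0.5255)(0.0332) + (0.8508)(0.9995)(0.4462) = 0.3620.
θ_z = arccos(0.3620) = 68.78°.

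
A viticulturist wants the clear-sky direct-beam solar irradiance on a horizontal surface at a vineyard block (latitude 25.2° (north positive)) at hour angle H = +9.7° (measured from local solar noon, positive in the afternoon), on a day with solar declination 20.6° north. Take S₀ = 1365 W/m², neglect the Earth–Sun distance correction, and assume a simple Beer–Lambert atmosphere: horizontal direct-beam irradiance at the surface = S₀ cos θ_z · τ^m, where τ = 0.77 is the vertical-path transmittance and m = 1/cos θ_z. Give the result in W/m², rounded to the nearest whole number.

cos θ_z = sin(25.2°) sin(20.6°) + cos(25.2°) cos(20.6°) cos(9.70°) = 0.1498 + 0.8349 = 0.9847.
Air mass m = 1/cos θ_z = 1/0.9847 = 1.016; τ^m = 0.77^1.016 = 0.7668.
Surface direct beam = 1365 × 0.9847 × 0.7668 = 1030.67 W/m².

1031 W/m²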